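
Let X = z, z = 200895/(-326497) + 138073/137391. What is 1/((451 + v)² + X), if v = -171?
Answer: 44857749327/3516865026492136 ≈ 1.2755e-5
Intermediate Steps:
z = 17479255336/44857749327 (z = 200895*(-1/326497) + 138073*(1/137391) = -200895/326497 + 138073/137391 = 17479255336/44857749327 ≈ 0.38966)
X = 17479255336/44857749327 ≈ 0.38966
1/((451 + v)² + X) = 1/((451 - 171)² + 17479255336/44857749327) = 1/(280² + 17479255336/44857749327) = 1/(78400 + 17479255336/44857749327) = 1/(3516865026492136/44857749327) = 44857749327/3516865026492136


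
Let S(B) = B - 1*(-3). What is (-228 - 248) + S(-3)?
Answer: -476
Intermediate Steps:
S(B) = 3 + B (S(B) = B + 3 = 3 + B)
(-228 - 248) + S(-3) = (-228 - 248) + (3 - 3) = -476 + 0 = -476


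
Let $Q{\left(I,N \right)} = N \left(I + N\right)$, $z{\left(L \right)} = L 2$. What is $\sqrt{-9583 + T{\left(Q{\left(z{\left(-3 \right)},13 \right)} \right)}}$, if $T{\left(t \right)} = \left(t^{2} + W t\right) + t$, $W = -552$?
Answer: $i \sqrt{51443} \approx 226.81 i$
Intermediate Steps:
$z{\left(L \right)} = 2 L$
$T{\left(t \right)} = t^{2} - 551 t$ ($T{\left(t \right)} = \left(t^{2} - 552 t\right) + t = t^{2} - 551 t$)
$\sqrt{-9583 + T{\left(Q{\left(z{\left(-3 \right)},13 \right)} \right)}} = \sqrt{-9583 + 13 \left(2 \left(-3\right) + 13\right) \left(-551 + 13 \left(2 \left(-3\right) + 13\right)\right)} = \sqrt{-9583 + 13 \left(-6 + 13\right) \left(-551 + 13 \left(-6 + 13\right)\right)} = \sqrt{-9583 + 13 \cdot 7 \left(-551 + 13 \cdot 7\right)} = \sqrt{-9583 + 91 \left(-551 + 91\right)} = \sqrt{-9583 + 91 \left(-460\right)} = \sqrt{-9583 - 41860} = \sqrt{-51443} = i \sqrt{51443}$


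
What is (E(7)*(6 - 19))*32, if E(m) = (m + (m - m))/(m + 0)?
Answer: -416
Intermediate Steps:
E(m) = 1 (E(m) = (m + 0)/m = m/m = 1)
(E(7)*(6 - 19))*32 = (1*(6 - 19))*32 = (1*(-13))*32 = -13*32 = -416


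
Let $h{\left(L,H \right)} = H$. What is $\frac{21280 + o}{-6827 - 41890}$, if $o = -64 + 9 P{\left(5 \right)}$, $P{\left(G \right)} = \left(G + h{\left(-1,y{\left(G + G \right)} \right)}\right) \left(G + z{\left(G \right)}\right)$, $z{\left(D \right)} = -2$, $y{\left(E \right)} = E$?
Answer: $- \frac{7207}{16239} \approx -0.44381$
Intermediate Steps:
$P{\left(G \right)} = 3 G \left(-2 + G\right)$ ($P{\left(G \right)} = \left(G + \left(G + G\right)\right) \left(G - 2\right) = \left(G + 2 G\right) \left(-2 + G\right) = 3 G \left(-2 + G\right)$)
$o = 341$ ($o = -64 + 9 \cdot 3 \cdot 5 \left(-2 + 5\right) = -64 + 9 \cdot 3 \cdot 5 \cdot 3 = -64 + 9 \cdot 45 = -64 + 405 = 341$)
$\frac{21280 + o}{-6827 - 41890} = \frac{21280 + 341}{-6827 - 41890} = \frac{21621}{-48717} = 21621 \left(- \frac{1}{48717}\right) = - \frac{7207}{16239}$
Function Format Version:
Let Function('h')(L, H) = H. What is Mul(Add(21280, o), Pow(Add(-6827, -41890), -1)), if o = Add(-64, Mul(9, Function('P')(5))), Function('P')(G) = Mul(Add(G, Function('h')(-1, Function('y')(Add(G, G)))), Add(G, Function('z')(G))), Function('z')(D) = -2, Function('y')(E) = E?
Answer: Rational(-7207, 16239) ≈ -0.44381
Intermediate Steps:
Function('P')(G) = Mul(3, G, Add(-2, G)) (Function('P')(G) = Mul(Add(G, Add(G, G)), Add(G, -2)) = Mul(Add(G, Mul(2, G)), Add(-2, G)) = Mul(Mul(3, G), Add(-2, G)) = Mul(3, G, Add(-2, G)))
o = 341 (o = Add(-64, Mul(9, Mul(3, 5, Add(-2, 5)))) = Add(-64, Mul(9, Mul(3, 5, 3))) = Add(-64, Mul(9, 45)) = Add(-64, 405) = 341)
Mul(Add(21280, o), Pow(Add(-6827, -41890), -1)) = Mul(Add(21280, 341), Pow(Add(-6827, -41890), -1)) = Mul(21621, Pow(-48717, -1)) = Mul(21621, Rational(-1, 48717)) = Rational(-7207, 16239)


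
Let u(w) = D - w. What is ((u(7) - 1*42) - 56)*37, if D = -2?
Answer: -3959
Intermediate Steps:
u(w) = -2 - w
((u(7) - 1*42) - 56)*37 = (((-2 - 1*7) - 1*42) - 56)*37 = (((-2 - 7) - 42) - 56)*37 = ((-9 - 42) - 56)*37 = (-51 - 56)*37 = -107*37 = -3959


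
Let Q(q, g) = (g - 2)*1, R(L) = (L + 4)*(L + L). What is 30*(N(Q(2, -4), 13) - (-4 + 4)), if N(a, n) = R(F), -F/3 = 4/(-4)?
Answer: 1260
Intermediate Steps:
F = 3 (F = -12/(-4) = -12*(-1)/4 = -3*(-1) = 3)
R(L) = 2*L*(4 + L) (R(L) = (4 + L)*(2*L) = 2*L*(4 + L))
Q(q, g) = -2 + g (Q(q, g) = (-2 + g)*1 = -2 + g)
N(a, n) = 42 (N(a, n) = 2*3*(4 + 3) = 2*3*7 = 42)
30*(N(Q(2, -4), 13) - (-4 + 4)) = 30*(42 - (-4 + 4)) = 30*(42 - 1*0) = 30*(42 + 0) = 30*42 = 1260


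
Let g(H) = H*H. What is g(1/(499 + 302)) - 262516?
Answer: -168430528115/641601 ≈ -2.6252e+5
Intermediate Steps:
g(H) = H**2
g(1/(499 + 302)) - 262516 = (1/(499 + 302))**2 - 262516 = (1/801)**2 - 262516 = 1/641601 - 262516 = -168430528115/641601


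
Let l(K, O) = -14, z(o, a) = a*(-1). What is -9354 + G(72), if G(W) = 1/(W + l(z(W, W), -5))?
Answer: -542531/58 ≈ -9354.0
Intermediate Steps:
z(o, a) = -a
G(W) = 1/(-14 + W) (G(W) = 1/(W - 14) = 1/(-14 + W))
-9354 + G(72) = -9354 + 1/(-14 + 72) = -9354 + 1/58 = -542531/58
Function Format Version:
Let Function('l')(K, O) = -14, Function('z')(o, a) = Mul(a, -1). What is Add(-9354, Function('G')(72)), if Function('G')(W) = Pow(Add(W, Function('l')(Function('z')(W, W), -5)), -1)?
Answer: Rational(-542531, 58) ≈ -9354.0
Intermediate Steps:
Function('z')(o, a) = Mul(-1, a)
Function('G')(W) = Pow(Add(-14, W), -1) (Function('G')(W) = Pow(Add(W, -14), -1) = Pow(Add(-14, W), -1))
Add(-9354, Function('G')(72)) = Add(-9354, Pow(Add(-14, 72), -1)) = Add(-9354, Pow(58, -1)) = Add(-9354, Rational(1, 58)) = Rational(-542531, 58)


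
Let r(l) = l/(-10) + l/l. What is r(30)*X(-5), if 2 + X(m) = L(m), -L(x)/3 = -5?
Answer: -26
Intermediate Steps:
L(x) = 15 (L(x) = -3*(-5) = 15)
X(m) = 13 (X(m) = -2 + 15 = 13)
r(l) = 1 - l/10 (r(l) = l*(-⅒) + 1 = -l/10 + 1 = 1 - l/10)
r(30)*X(-5) = (1 - ⅒*30)*13 = (1 - 3)*13 = -2*13 = -26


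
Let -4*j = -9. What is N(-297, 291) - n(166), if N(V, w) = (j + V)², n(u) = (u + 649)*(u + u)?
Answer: -2939239/16 ≈ -1.8370e+5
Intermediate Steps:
j = 9/4 (j = -¼*(-9) = 9/4 ≈ 2.2500)
n(u) = 2*u*(649 + u) (n(u) = (649 + u)*(2*u) = 2*u*(649 + u))
N(V, w) = (9/4 + V)²
N(-297, 291) - n(166) = (9 + 4*(-297))²/16 - 2*166*(649 + 166) = (9 - 1188)²/16 - 2*166*815 = (1/16)*(-1179)² - 1*270580 = (1/16)*1390041 - 270580 = 1390041/16 - 270580 = -2939239/16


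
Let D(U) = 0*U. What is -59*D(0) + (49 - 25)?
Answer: 24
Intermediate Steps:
D(U) = 0
-59*D(0) + (49 - 25) = -59*0 + (49 - 25) = 0 + 24 = 24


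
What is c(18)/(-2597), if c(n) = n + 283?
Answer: -43/371 ≈ -0.11590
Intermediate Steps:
c(n) = 283 + n
c(18)/(-2597) = (283 + 18)/(-2597) = 301*(-1/2597) = -43/371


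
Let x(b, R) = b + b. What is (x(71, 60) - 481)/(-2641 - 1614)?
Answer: 339/4255 ≈ 0.079671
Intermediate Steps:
x(b, R) = 2*b
(x(71, 60) - 481)/(-2641 - 1614) = (2*71 - 481)/(-2641 - 1614) = (142 - 481)/(-4255) = -339*(-1/4255) = 339/4255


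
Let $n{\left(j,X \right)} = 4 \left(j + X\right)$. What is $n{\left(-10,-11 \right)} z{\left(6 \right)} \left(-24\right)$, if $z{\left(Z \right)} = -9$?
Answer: $-18144$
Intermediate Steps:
$n{\left(j,X \right)} = 4 X + 4 j$ ($n{\left(j,X \right)} = 4 \left(X + j\right) = 4 X + 4 j$)
$n{\left(-10,-11 \right)} z{\left(6 \right)} \left(-24\right) = \left(4 \left(-11\right) + 4 \left(-10\right)\right) \left(-9\right) \left(-24\right) = \left(-44 - 40\right) \left(-9\right) \left(-24\right) = \left(-84\right) \left(-9\right) \left(-24\right) = 756 \left(-24\right) = -18144$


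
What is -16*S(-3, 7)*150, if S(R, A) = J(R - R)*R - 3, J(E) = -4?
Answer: -21600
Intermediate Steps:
S(R, A) = -3 - 4*R (S(R, A) = -4*R - 3 = -3 - 4*R)
-16*S(-3, 7)*150 = -16*(-3 - 4*(-3))*150 = -16*(-3 + 12)*150 = -16*9*150 = -144*150 = -21600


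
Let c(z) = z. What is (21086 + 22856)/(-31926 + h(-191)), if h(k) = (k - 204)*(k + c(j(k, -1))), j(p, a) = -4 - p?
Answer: -21971/15173 ≈ -1.4480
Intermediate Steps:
h(k) = 816 - 4*k (h(k) = (k - 204)*(k + (-4 - k)) = (-204 + k)*(-4) = 816 - 4*k)
(21086 + 22856)/(-31926 + h(-191)) = (21086 + 22856)/(-31926 + (816 - 4*(-191))) = 43942/(-31926 + (816 + 764)) = 43942/(-31926 + 1580) = 43942/(-30346) = 43942*(-1/30346) = -21971/15173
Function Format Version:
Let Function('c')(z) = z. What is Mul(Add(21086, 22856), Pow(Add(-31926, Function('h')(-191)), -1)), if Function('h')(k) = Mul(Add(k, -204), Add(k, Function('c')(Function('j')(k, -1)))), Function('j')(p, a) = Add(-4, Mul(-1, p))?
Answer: Rational(-21971, 15173) ≈ -1.4480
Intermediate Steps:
Function('h')(k) = Add(816, Mul(-4, k)) (Function('h')(k) = Mul(Add(k, -204), Add(k, Add(-4, Mul(-1, k)))) = Mul(Add(-204, k), -4) = Add(816, Mul(-4, k)))
Mul(Add(21086, 22856), Pow(Add(-31926, Function('h')(-191)), -1)) = Mul(Add(21086, 22856), Pow(Add(-31926, Add(816, Mul(-4, -191))), -1)) = Mul(43942, Pow(Add(-31926, Add(816, 764)), -1)) = Mul(43942, Pow(Add(-31926, 1580), -1)) = Mul(43942, Pow(-30346, -1)) = Mul(43942, Rational(-1, 30346)) = Rational(-21971, 15173)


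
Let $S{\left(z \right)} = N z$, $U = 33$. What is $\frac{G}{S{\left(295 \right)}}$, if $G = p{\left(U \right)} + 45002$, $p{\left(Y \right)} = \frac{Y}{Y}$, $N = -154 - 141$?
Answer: $- \frac{45003}{87025} \approx -0.51713$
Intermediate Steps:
$N = -295$ ($N = -154 - 141 = -295$)
$p{\left(Y \right)} = 1$
$S{\left(z \right)} = - 295 z$
$G = 45003$ ($G = 1 + 45002 = 45003$)
$\frac{G}{S{\left(295 \right)}} = \frac{45003}{\left(-295\right) 295} = \frac{45003}{-87025} = 45003 \left(- \frac{1}{87025}\right) = - \frac{45003}{87025}$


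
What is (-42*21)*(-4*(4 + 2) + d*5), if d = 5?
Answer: -882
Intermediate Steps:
(-42*21)*(-4*(4 + 2) + d*5) = (-42*21)*(-4*(4 + 2) + 5*5) = -882*(-4*6 + 25) = -882*(-24 + 25) = -882*1 = -882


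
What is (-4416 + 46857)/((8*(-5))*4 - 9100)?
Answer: -42441/9260 ≈ -4.5833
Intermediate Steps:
(-4416 + 46857)/((8*(-5))*4 - 9100) = 42441/(-40*4 - 9100) = 42441/(-160 - 9100) = 42441/(-9260) = 42441*(-1/9260) = -42441/9260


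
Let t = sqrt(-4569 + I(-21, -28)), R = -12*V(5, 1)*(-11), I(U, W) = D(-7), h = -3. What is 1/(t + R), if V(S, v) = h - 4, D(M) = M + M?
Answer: -924/858359 - I*sqrt(4583)/858359 ≈ -0.0010765 - 7.8869e-5*I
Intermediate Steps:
D(M) = 2*M
I(U, W) = -14 (I(U, W) = 2*(-7) = -14)
V(S, v) = -7 (V(S, v) = -3 - 4 = -7)
R = -924 (R = -12*(-7)*(-11) = 84*(-11) = -924)
t = I*sqrt(4583) (t = sqrt(-4569 - 14) = sqrt(-4583) = I*sqrt(4583) ≈ 67.698*I)
1/(t + R) = 1/(I*sqrt(4583) - 924) = 1/(-924 + I*sqrt(4583))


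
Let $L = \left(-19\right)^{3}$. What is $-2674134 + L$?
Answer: $-2680993$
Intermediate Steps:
$L = -6859$
$-2674134 + L = -2674134 - 6859 = -2680993$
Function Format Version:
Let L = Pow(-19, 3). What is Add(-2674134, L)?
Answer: -2680993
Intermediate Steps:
L = -6859
Add(-2674134, L) = Add(-2674134, -6859) = -2680993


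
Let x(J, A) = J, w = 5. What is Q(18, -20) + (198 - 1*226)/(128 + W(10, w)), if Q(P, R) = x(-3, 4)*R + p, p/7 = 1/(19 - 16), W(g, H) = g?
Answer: 1429/23 ≈ 62.130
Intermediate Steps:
p = 7/3 (p = 7/(19 - 16) = 7/3 ≈ 2.3333)
Q(P, R) = 7/3 - 3*R (Q(P, R) = -3*R + 7/3 = 7/3 - 3*R)
Q(18, -20) + (198 - 1*226)/(128 + W(10, w)) = (7/3 - 3*(-20)) + (198 - 1*226)/(128 + 10) = (7/3 + 60) + (198 - 226)/138 = 187/3 - 28*1/138 = 187/3 - 14/69 = 1429/23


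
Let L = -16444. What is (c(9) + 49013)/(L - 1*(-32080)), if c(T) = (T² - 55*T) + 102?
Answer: 48701/15636 ≈ 3.1147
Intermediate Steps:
c(T) = 102 + T² - 55*T
(c(9) + 49013)/(L - 1*(-32080)) = ((102 + 9² - 55*9) + 49013)/(-16444 - 1*(-32080)) = ((102 + 81 - 495) + 49013)/(-16444 + 32080) = (-312 + 49013)/15636 = 48701*(1/15636) = 48701/15636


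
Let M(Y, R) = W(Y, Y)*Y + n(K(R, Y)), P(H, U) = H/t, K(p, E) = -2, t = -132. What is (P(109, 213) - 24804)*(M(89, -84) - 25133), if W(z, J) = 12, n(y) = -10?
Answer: 26275751925/44 ≈ 5.9718e+8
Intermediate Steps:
P(H, U) = -H/132 (P(H, U) = H/(-132) = H*(-1/132) = -H/132)
M(Y, R) = -10 + 12*Y (M(Y, R) = 12*Y - 10 = -10 + 12*Y)
(P(109, 213) - 24804)*(M(89, -84) - 25133) = (-1/132*109 - 24804)*((-10 + 12*89) - 25133) = (-109/132 - 24804)*((-10 + 1068) - 25133) = -3274237*(1058 - 25133)/132 = -3274237/132*(-24075) = 26275751925/44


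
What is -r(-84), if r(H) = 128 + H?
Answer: -44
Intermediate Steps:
-r(-84) = -(128 - 84) = -1*44 = -44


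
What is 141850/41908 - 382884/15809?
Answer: -6901698011/331261786 ≈ -20.835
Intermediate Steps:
141850/41908 - 382884/15809 = 141850*(1/41908) - 382884*1/15809 = 70925/20954 - 382884/15809 = -6901698011/331261786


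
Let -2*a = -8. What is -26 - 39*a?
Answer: -182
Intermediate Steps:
a = 4 (a = -½*(-8) = 4)
-26 - 39*a = -26 - 39*4 = -26 - 156 = -182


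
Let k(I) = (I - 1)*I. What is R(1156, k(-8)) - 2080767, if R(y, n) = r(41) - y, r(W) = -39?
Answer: -2081962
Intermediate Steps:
k(I) = I*(-1 + I) (k(I) = (-1 + I)*I = I*(-1 + I))
R(y, n) = -39 - y
R(1156, k(-8)) - 2080767 = (-39 - 1*1156) - 2080767 = (-39 - 1156) - 2080767 = -1195 - 2080767 = -2081962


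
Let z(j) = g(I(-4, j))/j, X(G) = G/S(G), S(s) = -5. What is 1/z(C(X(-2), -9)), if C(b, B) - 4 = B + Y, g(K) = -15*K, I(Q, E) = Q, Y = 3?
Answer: -1/30 ≈ -0.033333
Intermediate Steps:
X(G) = -G/5 (X(G) = G/(-5) = G*(-⅕) = -G/5)
C(b, B) = 7 + B (C(b, B) = 4 + (B + 3) = 4 + (3 + B) = 7 + B)
z(j) = 60/j (z(j) = (-15*(-4))/j = 60/j)
1/z(C(X(-2), -9)) = 1/(60/(7 - 9)) = 1/(60/(-2)) = 1/(60*(-½)) = 1/(-30) = -1/30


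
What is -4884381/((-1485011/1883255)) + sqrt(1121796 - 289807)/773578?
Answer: 836230449105/135001 + sqrt(831989)/773578 ≈ 6.1943e+6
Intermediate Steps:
-4884381/((-1485011/1883255)) + sqrt(1121796 - 289807)/773578 = -4884381/((-1485011*1/1883255)) + sqrt(831989)*(1/773578) = -4884381/(-135001/171205) + sqrt(831989)/773578 = -4884381*(-171205/135001) + sqrt(831989)/773578 = 836230449105/135001 + sqrt(831989)/773578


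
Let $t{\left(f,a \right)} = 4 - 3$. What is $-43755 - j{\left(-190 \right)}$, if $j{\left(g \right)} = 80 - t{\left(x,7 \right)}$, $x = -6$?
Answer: $-43834$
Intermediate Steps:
$t{\left(f,a \right)} = 1$
$j{\left(g \right)} = 79$ ($j{\left(g \right)} = 80 - 1 = 79$)
$-43755 - j{\left(-190 \right)} = -43755 - 79 = -43834$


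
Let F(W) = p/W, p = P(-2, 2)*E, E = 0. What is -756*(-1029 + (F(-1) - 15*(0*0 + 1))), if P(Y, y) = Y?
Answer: 789264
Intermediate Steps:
p = 0 (p = -2*0 = 0)
F(W) = 0 (F(W) = 0/W = 0)
-756*(-1029 + (F(-1) - 15*(0*0 + 1))) = -756*(-1029 + (0 - 15*(0*0 + 1))) = -756*(-1029 + (0 - 15*(0 + 1))) = -756*(-1029 + (0 - 15*1)) = -756*(-1029 + (0 - 15)) = -756*(-1029 - 15) = -756*(-1044) = 789264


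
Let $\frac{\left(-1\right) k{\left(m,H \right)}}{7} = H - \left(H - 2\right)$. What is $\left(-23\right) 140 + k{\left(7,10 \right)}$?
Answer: $-3234$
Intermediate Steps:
$k{\left(m,H \right)} = -14$ ($k{\left(m,H \right)} = - 7 \left(H - \left(H - 2\right)\right) = - 7 \left(H - \left(-2 + H\right)\right) = \left(-7\right) 2 = -14$)
$\left(-23\right) 140 + k{\left(7,10 \right)} = \left(-23\right) 140 - 14 = -3220 - 14 = -3234$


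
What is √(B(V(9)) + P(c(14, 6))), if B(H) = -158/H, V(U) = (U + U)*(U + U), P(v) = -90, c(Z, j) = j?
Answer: I*√29318/18 ≈ 9.5125*I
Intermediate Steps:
V(U) = 4*U² (V(U) = (2*U)*(2*U) = 4*U²)
√(B(V(9)) + P(c(14, 6))) = √(-158/(4*9²) - 90) = √(-158/(4*81) - 90) = √(-158/324 - 90) = √(-158*1/324 - 90) = √(-79/162 - 90) = √(-14659/162) = I*√29318/18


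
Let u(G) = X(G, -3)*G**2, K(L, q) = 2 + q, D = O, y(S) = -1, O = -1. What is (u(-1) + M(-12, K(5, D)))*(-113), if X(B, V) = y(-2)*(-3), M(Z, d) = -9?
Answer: 678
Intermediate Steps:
D = -1
X(B, V) = 3 (X(B, V) = -1*(-3) = 3)
u(G) = 3*G**2
(u(-1) + M(-12, K(5, D)))*(-113) = (3*(-1)**2 - 9)*(-113) = (3*1 - 9)*(-113) = (3 - 9)*(-113) = -6*(-113) = 678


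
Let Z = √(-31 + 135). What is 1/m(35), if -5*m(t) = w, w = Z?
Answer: -5*√26/52 ≈ -0.49029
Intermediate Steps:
Z = 2*√26 (Z = √104 = 2*√26 ≈ 10.198)
w = 2*√26 ≈ 10.198
m(t) = -2*√26/5
1/m(35) = 1/(-2*√26/5) = -5*√26/52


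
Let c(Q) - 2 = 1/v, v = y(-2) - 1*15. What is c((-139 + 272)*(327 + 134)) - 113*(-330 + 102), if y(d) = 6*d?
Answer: 695681/27 ≈ 25766.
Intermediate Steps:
v = -27 (v = 6*(-2) - 1*15 = -12 - 15 = -27)
c(Q) = 53/27 (c(Q) = 2 + 1/(-27) = 2 - 1/27 = 53/27)
c((-139 + 272)*(327 + 134)) - 113*(-330 + 102) = 53/27 - 113*(-330 + 102) = 53/27 - 113*(-228) = 53/27 - 1*(-25764) = 53/27 + 25764 = 695681/27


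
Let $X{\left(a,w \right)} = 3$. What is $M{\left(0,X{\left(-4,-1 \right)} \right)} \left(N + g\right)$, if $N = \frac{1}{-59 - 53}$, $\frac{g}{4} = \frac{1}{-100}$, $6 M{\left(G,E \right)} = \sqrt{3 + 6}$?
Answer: $- \frac{137}{5600} \approx -0.024464$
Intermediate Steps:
$M{\left(G,E \right)} = \frac{1}{2}$ ($M{\left(G,E \right)} = \frac{\sqrt{3 + 6}}{6} = \frac{\sqrt{9}}{6} = \frac{1}{6} \cdot 3 = \frac{1}{2}$)
$g = - \frac{1}{25}$ ($g = \frac{4}{-100} = 4 \left(- \frac{1}{100}\right) = - \frac{1}{25} \approx -0.04$)
$N = - \frac{1}{112}$ ($N = \frac{1}{-112} = - \frac{1}{112} \approx -0.0089286$)
$M{\left(0,X{\left(-4,-1 \right)} \right)} \left(N + g\right) = \frac{- \frac{1}{112} - \frac{1}{25}}{2} = \frac{1}{2} \left(- \frac{137}{2800}\right) = - \frac{137}{5600}$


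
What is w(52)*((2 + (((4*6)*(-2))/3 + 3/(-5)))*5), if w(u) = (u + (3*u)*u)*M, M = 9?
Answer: -5363748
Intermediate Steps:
w(u) = 9*u + 27*u**2 (w(u) = (u + (3*u)*u)*9 = (u + 3*u**2)*9 = 9*u + 27*u**2)
w(52)*((2 + (((4*6)*(-2))/3 + 3/(-5)))*5) = (9*52*(1 + 3*52))*((2 + (((4*6)*(-2))/3 + 3/(-5)))*5) = (9*52*(1 + 156))*((2 + ((24*(-2))*(1/3) + 3*(-1/5)))*5) = (9*52*157)*((2 + (-48*1/3 - 3/5))*5) = 73476*((2 + (-16 - 3/5))*5) = 73476*((2 - 83/5)*5) = 73476*(-73/5*5) = 73476*(-73) = -5363748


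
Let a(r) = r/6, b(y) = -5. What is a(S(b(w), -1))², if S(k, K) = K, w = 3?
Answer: 1/36 ≈ 0.027778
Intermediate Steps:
a(r) = r/6 (a(r) = r*(⅙) = r/6)
a(S(b(w), -1))² = ((⅙)*(-1))² = (-⅙)² = 1/36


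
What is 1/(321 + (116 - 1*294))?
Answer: 1/143 ≈ 0.0069930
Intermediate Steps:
1/(321 + (116 - 1*294)) = 1/(321 + (116 - 294)) = 1/(321 - 178) = 1/143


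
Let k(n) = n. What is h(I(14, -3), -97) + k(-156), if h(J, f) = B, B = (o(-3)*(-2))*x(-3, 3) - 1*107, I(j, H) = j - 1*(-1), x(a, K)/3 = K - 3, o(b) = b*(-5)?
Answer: -263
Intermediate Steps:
o(b) = -5*b
x(a, K) = -9 + 3*K (x(a, K) = 3*(K - 3) = 3*(-3 + K) = -9 + 3*K)
I(j, H) = 1 + j (I(j, H) = j + 1 = 1 + j)
B = -107 (B = (-5*(-3)*(-2))*(-9 + 3*3) - 1*107 = (15*(-2))*(-9 + 9) - 107 = -30*0 - 107 = 0 - 107 = -107)
h(J, f) = -107
h(I(14, -3), -97) + k(-156) = -107 - 156 = -263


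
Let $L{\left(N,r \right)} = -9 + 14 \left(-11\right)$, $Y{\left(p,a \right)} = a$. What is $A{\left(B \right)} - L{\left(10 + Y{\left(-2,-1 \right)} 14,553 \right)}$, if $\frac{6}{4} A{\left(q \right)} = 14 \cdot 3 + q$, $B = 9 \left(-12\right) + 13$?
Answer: $\frac{383}{3} \approx 127.67$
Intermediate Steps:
$L{\left(N,r \right)} = -163$ ($L{\left(N,r \right)} = -9 - 154 = -163$)
$B = -95$ ($B = -108 + 13 = -95$)
$A{\left(q \right)} = 28 + \frac{2 q}{3}$ ($A{\left(q \right)} = \frac{2 \left(14 \cdot 3 + q\right)}{3} = \frac{2 \left(42 + q\right)}{3} = 28 + \frac{2 q}{3}$)
$A{\left(B \right)} - L{\left(10 + Y{\left(-2,-1 \right)} 14,553 \right)} = \left(28 + \frac{2}{3} \left(-95\right)\right) - -163 = \left(28 - \frac{190}{3}\right) + 163 = - \frac{106}{3} + 163 = \frac{383}{3}$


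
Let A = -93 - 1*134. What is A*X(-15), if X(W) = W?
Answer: 3405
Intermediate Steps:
A = -227 (A = -93 - 134 = -227)
A*X(-15) = -227*(-15) = 3405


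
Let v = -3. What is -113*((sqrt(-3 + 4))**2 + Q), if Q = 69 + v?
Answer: -7571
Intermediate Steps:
Q = 66 (Q = 69 - 3 = 66)
-113*((sqrt(-3 + 4))**2 + Q) = -113*((sqrt(-3 + 4))**2 + 66) = -113*((sqrt(1))**2 + 66) = -113*(1**2 + 66) = -113*(1 + 66) = -113*67 = -7571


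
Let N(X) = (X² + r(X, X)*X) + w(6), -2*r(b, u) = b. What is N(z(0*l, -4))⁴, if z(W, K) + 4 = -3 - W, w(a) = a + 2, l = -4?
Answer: 17850625/16 ≈ 1.1157e+6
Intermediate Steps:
r(b, u) = -b/2
w(a) = 2 + a
z(W, K) = -7 - W (z(W, K) = -4 + (-3 - W) = -7 - W)
N(X) = 8 + X²/2 (N(X) = (X² + (-X/2)*X) + (2 + 6) = (X² - X²/2) + 8 = X²/2 + 8 = 8 + X²/2)
N(z(0*l, -4))⁴ = (8 + (-7 - 0*(-4))²/2)⁴ = (8 + (-7 - 1*0)²/2)⁴ = (8 + (-7 + 0)²/2)⁴ = (8 + (½)*(-7)²)⁴ = (8 + (½)*49)⁴ = (8 + 49/2)⁴ = (65/2)⁴ = 17850625/16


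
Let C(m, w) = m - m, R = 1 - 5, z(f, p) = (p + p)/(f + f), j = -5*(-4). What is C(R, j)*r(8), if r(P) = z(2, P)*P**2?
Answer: 0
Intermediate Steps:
j = 20
z(f, p) = p/f (z(f, p) = (2*p)/((2*f)) = (2*p)*(1/(2*f)) = p/f)
r(P) = P**3/2 (r(P) = (P/2)*P**2 = P**3/2)
R = -4
C(m, w) = 0
C(R, j)*r(8) = 0*((1/2)*8**3) = 0*((1/2)*512) = 0*256 = 0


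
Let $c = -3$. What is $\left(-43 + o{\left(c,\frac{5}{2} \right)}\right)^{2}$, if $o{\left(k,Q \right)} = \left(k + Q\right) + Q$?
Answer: $1681$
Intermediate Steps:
$o{\left(k,Q \right)} = k + 2 Q$ ($o{\left(k,Q \right)} = \left(Q + k\right) + Q = k + 2 Q$)
$\left(-43 + o{\left(c,\frac{5}{2} \right)}\right)^{2} = \left(-43 - \left(3 - 2 \cdot \frac{5}{2}\right)\right)^{2} = \left(-43 - \left(3 - 2 \cdot 5 \cdot \frac{1}{2}\right)\right)^{2} = \left(-43 + \left(-3 + 2 \cdot \frac{5}{2}\right)\right)^{2} = \left(-43 + \left(-3 + 5\right)\right)^{2} = \left(-43 + 2\right)^{2} = \left(-41\right)^{2} = 1681$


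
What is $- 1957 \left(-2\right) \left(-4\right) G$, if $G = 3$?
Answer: $-46968$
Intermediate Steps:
$- 1957 \left(-2\right) \left(-4\right) G = - 1957 \left(-2\right) \left(-4\right) 3 = - 1957 \cdot 8 \cdot 3 = \left(-1957\right) 24 = -46968$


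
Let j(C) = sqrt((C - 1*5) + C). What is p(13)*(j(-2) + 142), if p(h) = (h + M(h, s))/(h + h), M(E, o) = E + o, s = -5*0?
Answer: 142 + 3*I ≈ 142.0 + 3.0*I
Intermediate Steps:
j(C) = sqrt(-5 + 2*C) (j(C) = sqrt((C - 5) + C) = sqrt((-5 + C) + C) = sqrt(-5 + 2*C))
s = 0
p(h) = 1 (p(h) = (h + (h + 0))/(h + h) = (h + h)/((2*h)) = (2*h)*(1/(2*h)) = 1)
p(13)*(j(-2) + 142) = 1*(sqrt(-5 + 2*(-2)) + 142) = 1*(sqrt(-5 - 4) + 142) = 1*(sqrt(-9) + 142) = 1*(3*I + 142) = 1*(142 + 3*I) = 142 + 3*I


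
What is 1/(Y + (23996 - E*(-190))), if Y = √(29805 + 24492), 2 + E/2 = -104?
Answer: -5428/88371453 - √6033/88371453 ≈ -6.2302e-5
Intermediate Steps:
E = -212 (E = -4 + 2*(-104) = -4 - 208 = -212)
Y = 3*√6033 (Y = √54297 = 3*√6033 ≈ 233.02)
1/(Y + (23996 - E*(-190))) = 1/(3*√6033 + (23996 - (-212)*(-190))) = 1/(3*√6033 + (23996 - 1*40280)) = 1/(3*√6033 + (23996 - 40280)) = 1/(3*√6033 - 16284) = 1/(-16284 + 3*√6033)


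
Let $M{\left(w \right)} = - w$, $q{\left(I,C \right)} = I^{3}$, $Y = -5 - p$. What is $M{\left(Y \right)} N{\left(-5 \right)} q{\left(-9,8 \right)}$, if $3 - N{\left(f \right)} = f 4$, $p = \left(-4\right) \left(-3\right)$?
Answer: $-285039$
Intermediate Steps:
$p = 12$
$N{\left(f \right)} = 3 - 4 f$ ($N{\left(f \right)} = 3 - f 4 = 3 - 4 f$)
$Y = -17$ ($Y = -5 - 12 = -17$)
$M{\left(Y \right)} N{\left(-5 \right)} q{\left(-9,8 \right)} = \left(-1\right) \left(-17\right) \left(3 - -20\right) \left(-9\right)^{3} = 17 \left(3 + 20\right) \left(-729\right) = 17 \cdot 23 \left(-729\right) = 391 \left(-729\right) = -285039$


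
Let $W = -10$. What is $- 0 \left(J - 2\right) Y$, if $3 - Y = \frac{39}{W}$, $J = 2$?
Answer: $0$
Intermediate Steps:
$Y = \frac{69}{10}$ ($Y = 3 - \frac{39}{-10} = 3 - 39 \left(- \frac{1}{10}\right) = 3 - - \frac{39}{10} = 3 + \frac{39}{10} = \frac{69}{10} \approx 6.9$)
$- 0 \left(J - 2\right) Y = - 0 \left(2 - 2\right) \frac{69}{10} = - 0 \cdot 0 \cdot \frac{69}{10} = \left(-1\right) 0 \cdot \frac{69}{10} = 0 \cdot \frac{69}{10} = 0$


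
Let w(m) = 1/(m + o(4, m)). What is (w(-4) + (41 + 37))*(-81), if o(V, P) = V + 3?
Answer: -6345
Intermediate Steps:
o(V, P) = 3 + V
w(m) = 1/(7 + m) (w(m) = 1/(m + (3 + 4)) = 1/(m + 7) = 1/(7 + m))
(w(-4) + (41 + 37))*(-81) = (1/(7 - 4) + (41 + 37))*(-81) = (1/3 + 78)*(-81) = (⅓ + 78)*(-81) = (235/3)*(-81) = -6345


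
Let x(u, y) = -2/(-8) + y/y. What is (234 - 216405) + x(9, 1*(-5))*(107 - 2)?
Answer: -864159/4 ≈ -2.1604e+5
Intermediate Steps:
x(u, y) = 5/4 (x(u, y) = -2*(-1/8) + 1 = 1/4 + 1 = 5/4)
(234 - 216405) + x(9, 1*(-5))*(107 - 2) = (234 - 216405) + 5*(107 - 2)/4 = -216171 + (5/4)*105 = -216171 + 525/4 = -864159/4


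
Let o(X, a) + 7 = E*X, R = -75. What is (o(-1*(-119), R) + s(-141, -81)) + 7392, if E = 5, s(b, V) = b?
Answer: 7839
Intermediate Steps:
o(X, a) = -7 + 5*X
(o(-1*(-119), R) + s(-141, -81)) + 7392 = ((-7 + 5*(-1*(-119))) - 141) + 7392 = ((-7 + 5*119) - 141) + 7392 = ((-7 + 595) - 141) + 7392 = (588 - 141) + 7392 = 447 + 7392 = 7839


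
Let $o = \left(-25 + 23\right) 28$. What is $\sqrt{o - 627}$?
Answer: $i \sqrt{683} \approx 26.134 i$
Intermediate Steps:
$o = -56$ ($o = \left(-2\right) 28 = -56$)
$\sqrt{o - 627} = \sqrt{-56 - 627} = \sqrt{-683} = i \sqrt{683}$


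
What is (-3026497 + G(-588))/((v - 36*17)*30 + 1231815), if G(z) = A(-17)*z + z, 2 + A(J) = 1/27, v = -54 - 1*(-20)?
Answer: -27233377/10911915 ≈ -2.4957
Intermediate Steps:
v = -34 (v = -54 + 20 = -34)
A(J) = -53/27 (A(J) = -2 + 1/27 = -53/27)
G(z) = -26*z/27 (G(z) = -53*z/27 + z = -26*z/27)
(-3026497 + G(-588))/((v - 36*17)*30 + 1231815) = (-3026497 - 26/27*(-588))/((-34 - 36*17)*30 + 1231815) = (-3026497 + 5096/9)/((-34 - 612)*30 + 1231815) = -27233377/(9*(-646*30 + 1231815)) = -27233377/(9*(-19380 + 1231815)) = -27233377/9/1212435 = -27233377/9*1/1212435 = -27233377/10911915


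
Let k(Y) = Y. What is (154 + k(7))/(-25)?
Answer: -161/25 ≈ -6.4400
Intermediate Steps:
(154 + k(7))/(-25) = (154 + 7)/(-25) = -1/25*161 = -161/25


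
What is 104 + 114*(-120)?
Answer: -13576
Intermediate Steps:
104 + 114*(-120) = 104 - 13680 = -13576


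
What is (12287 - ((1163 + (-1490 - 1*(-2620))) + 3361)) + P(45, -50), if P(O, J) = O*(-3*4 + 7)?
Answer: 6408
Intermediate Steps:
P(O, J) = -5*O (P(O, J) = O*(-12 + 7) = O*(-5) = -5*O)
(12287 - ((1163 + (-1490 - 1*(-2620))) + 3361)) + P(45, -50) = (12287 - ((1163 + (-1490 - 1*(-2620))) + 3361)) - 5*45 = (12287 - ((1163 + (-1490 + 2620)) + 3361)) - 225 = (12287 - ((1163 + 1130) + 3361)) - 225 = (12287 - (2293 + 3361)) - 225 = (12287 - 1*5654) - 225 = (12287 - 5654) - 225 = 6633 - 225 = 6408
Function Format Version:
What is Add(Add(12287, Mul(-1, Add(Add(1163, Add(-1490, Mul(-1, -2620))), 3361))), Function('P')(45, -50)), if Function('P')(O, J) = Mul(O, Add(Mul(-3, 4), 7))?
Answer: 6408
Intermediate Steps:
Function('P')(O, J) = Mul(-5, O) (Function('P')(O, J) = Mul(O, Add(-12, 7)) = Mul(O, -5) = Mul(-5, O))
Add(Add(12287, Mul(-1, Add(Add(1163, Add(-1490, Mul(-1, -2620))), 3361))), Function('P')(45, -50)) = Add(Add(12287, Mul(-1, Add(Add(1163, Add(-1490, Mul(-1, -2620))), 3361))), Mul(-5, 45)) = Add(Add(12287, Mul(-1, Add(Add(1163, Add(-1490, 2620)), 3361))), -225) = Add(Add(12287, Mul(-1, Add(Add(1163, 1130), 3361))), -225) = Add(Add(12287, Mul(-1, Add(2293, 3361))), -225) = Add(Add(12287, Mul(-1, 5654)), -225) = Add(Add(12287, -5654), -225) = Add(6633, -225) = 6408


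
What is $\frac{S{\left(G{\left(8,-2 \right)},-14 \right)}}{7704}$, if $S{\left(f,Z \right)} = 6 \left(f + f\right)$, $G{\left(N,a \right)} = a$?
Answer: $- \frac{1}{321} \approx -0.0031153$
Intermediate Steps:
$S{\left(f,Z \right)} = 12 f$ ($S{\left(f,Z \right)} = 6 \cdot 2 f = 12 f$)
$\frac{S{\left(G{\left(8,-2 \right)},-14 \right)}}{7704} = \frac{12 \left(-2\right)}{7704} = \left(-24\right) \frac{1}{7704} = - \frac{1}{321}$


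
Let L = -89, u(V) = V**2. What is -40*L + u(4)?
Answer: 3576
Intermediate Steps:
-40*L + u(4) = -40*(-89) + 4**2 = 3560 + 16 = 3576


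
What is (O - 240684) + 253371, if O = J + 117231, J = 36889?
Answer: 166807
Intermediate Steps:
O = 154120 (O = 36889 + 117231 = 154120)
(O - 240684) + 253371 = (154120 - 240684) + 253371 = -86564 + 253371 = 166807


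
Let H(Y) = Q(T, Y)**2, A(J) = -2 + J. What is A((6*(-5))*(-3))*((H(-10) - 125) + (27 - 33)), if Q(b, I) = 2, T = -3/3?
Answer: -11176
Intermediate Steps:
T = -1 (T = -3*1/3 = -1)
H(Y) = 4 (H(Y) = 2**2 = 4)
A((6*(-5))*(-3))*((H(-10) - 125) + (27 - 33)) = (-2 + (6*(-5))*(-3))*((4 - 125) + (27 - 33)) = (-2 - 30*(-3))*(-121 - 6) = (-2 + 90)*(-127) = 88*(-127) = -11176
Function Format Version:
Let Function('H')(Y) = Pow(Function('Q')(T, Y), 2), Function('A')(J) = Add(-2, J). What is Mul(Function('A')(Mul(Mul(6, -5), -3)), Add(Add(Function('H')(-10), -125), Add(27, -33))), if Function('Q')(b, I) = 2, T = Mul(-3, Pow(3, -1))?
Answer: -11176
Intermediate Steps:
T = -1 (T = Mul(-3, Rational(1, 3)) = -1)
Function('H')(Y) = 4 (Function('H')(Y) = Pow(2, 2) = 4)
Mul(Function('A')(Mul(Mul(6, -5), -3)), Add(Add(Function('H')(-10), -125), Add(27, -33))) = Mul(Add(-2, Mul(Mul(6, -5), -3)), Add(Add(4, -125), Add(27, -33))) = Mul(Add(-2, Mul(-30, -3)), Add(-121, -6)) = Mul(Add(-2, 90), -127) = Mul(88, -127) = -11176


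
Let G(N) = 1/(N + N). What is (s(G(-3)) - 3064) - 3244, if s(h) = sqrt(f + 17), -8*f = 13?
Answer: -6308 + sqrt(246)/4 ≈ -6304.1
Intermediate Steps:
f = -13/8 (f = -1/8*13 = -13/8 ≈ -1.6250)
G(N) = 1/(2*N)
s(h) = sqrt(246)/4 (s(h) = sqrt(-13/8 + 17) = sqrt(123/8) = sqrt(246)/4)
(s(G(-3)) - 3064) - 3244 = (sqrt(246)/4 - 3064) - 3244 = (-3064 + sqrt(246)/4) - 3244 = -6308 + sqrt(246)/4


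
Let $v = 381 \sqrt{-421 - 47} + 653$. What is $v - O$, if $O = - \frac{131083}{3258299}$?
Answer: $\frac{2127800330}{3258299} + 2286 i \sqrt{13} \approx 653.04 + 8242.3 i$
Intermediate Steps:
$v = 653 + 2286 i \sqrt{13}$ ($v = 381 \sqrt{-468} + 653 = 381 \cdot 6 i \sqrt{13} + 653 = 2286 i \sqrt{13} + 653 = 653 + 2286 i \sqrt{13} \approx 653.0 + 8242.3 i$)
$O = - \frac{131083}{3258299} \approx -0.040231$
$v - O = \left(653 + 2286 i \sqrt{13}\right) - - \frac{131083}{3258299} = \left(653 + 2286 i \sqrt{13}\right) + \frac{131083}{3258299} = \frac{2127800330}{3258299} + 2286 i \sqrt{13}$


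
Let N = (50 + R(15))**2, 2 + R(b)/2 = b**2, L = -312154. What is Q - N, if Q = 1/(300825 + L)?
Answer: -2787115265/11329 ≈ -2.4602e+5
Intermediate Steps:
R(b) = -4 + 2*b**2
Q = -1/11329 (Q = 1/(300825 - 312154) = 1/(-11329) = -1/11329 ≈ -8.8269e-5)
N = 246016 (N = (50 + (-4 + 2*15**2))**2 = (50 + (-4 + 2*225))**2 = (50 + (-4 + 450))**2 = (50 + 446)**2 = 496**2 = 246016)
Q - N = -1/11329 - 1*246016 = -1/11329 - 246016 = -2787115265/11329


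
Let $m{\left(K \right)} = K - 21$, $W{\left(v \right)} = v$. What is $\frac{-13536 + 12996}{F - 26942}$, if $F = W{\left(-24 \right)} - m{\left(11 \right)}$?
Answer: $\frac{135}{6739} \approx 0.020033$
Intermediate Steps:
$m{\left(K \right)} = -21 + K$
$F = -14$ ($F = -24 - \left(-21 + 11\right) = -24 - -10 = -24 + 10 = -14$)
$\frac{-13536 + 12996}{F - 26942} = \frac{-13536 + 12996}{-14 - 26942} = - \frac{540}{-26956} = \left(-540\right) \left(- \frac{1}{26956}\right) = \frac{135}{6739}$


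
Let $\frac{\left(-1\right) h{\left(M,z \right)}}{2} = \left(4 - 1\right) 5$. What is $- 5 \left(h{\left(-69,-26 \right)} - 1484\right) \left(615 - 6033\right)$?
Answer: $-41014260$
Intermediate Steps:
$h{\left(M,z \right)} = -30$ ($h{\left(M,z \right)} = - 2 \left(4 - 1\right) 5 = - 2 \cdot 3 \cdot 5 = \left(-2\right) 15 = -30$)
$- 5 \left(h{\left(-69,-26 \right)} - 1484\right) \left(615 - 6033\right) = - 5 \left(-30 - 1484\right) \left(615 - 6033\right) = - 5 \left(\left(-1514\right) \left(-5418\right)\right) = \left(-5\right) 8202852 = -41014260$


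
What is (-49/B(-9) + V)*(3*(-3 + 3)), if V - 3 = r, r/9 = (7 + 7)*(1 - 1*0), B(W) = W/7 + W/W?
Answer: 0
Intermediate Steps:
B(W) = 1 + W/7 (B(W) = W*(⅐) + 1 = W/7 + 1 = 1 + W/7)
r = 126 (r = 9*((7 + 7)*(1 - 1*0)) = 9*(14*(1 + 0)) = 9*(14*1) = 9*14 = 126)
V = 129 (V = 3 + 126 = 129)
(-49/B(-9) + V)*(3*(-3 + 3)) = (-49/(1 + (⅐)*(-9)) + 129)*(3*(-3 + 3)) = (-49/(1 - 9/7) + 129)*(3*0) = (-49/(-2/7) + 129)*0 = (-49*(-7/2) + 129)*0 = (343/2 + 129)*0 = (601/2)*0 = 0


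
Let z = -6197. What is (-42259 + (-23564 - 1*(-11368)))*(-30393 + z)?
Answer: 1992508450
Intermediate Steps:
(-42259 + (-23564 - 1*(-11368)))*(-30393 + z) = (-42259 + (-23564 - 1*(-11368)))*(-30393 - 6197) = (-42259 + (-23564 + 11368))*(-36590) = (-42259 - 12196)*(-36590) = -54455*(-36590) = 1992508450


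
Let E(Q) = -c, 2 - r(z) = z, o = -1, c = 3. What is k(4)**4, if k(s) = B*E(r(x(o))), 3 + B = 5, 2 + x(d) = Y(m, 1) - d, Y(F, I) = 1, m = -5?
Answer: 1296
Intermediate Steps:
x(d) = -1 - d (x(d) = -2 + (1 - d) = -1 - d)
B = 2 (B = -3 + 5 = 2)
r(z) = 2 - z
E(Q) = -3 (E(Q) = -1*3 = -3)
k(s) = -6 (k(s) = 2*(-3) = -6)
k(4)**4 = (-6)**4 = 1296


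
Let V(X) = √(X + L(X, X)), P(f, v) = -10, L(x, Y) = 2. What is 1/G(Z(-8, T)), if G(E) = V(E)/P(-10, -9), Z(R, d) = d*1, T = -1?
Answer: -10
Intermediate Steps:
Z(R, d) = d
V(X) = √(2 + X) (V(X) = √(X + 2) = √(2 + X))
G(E) = -√(2 + E)/10 (G(E) = √(2 + E)/(-10) = √(2 + E)*(-⅒) = -√(2 + E)/10)
1/G(Z(-8, T)) = 1/(-√(2 - 1)/10) = 1/(-√1/10) = 1/(-⅒*1) = 1/(-⅒) = -10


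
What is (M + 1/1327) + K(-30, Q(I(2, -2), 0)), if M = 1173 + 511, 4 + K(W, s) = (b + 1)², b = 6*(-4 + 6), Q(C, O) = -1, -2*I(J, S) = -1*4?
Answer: 2453624/1327 ≈ 1849.0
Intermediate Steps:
I(J, S) = 2 (I(J, S) = -(-1)*4/2 = -½*(-4) = 2)
b = 12 (b = 6*2 = 12)
K(W, s) = 165 (K(W, s) = -4 + (12 + 1)² = -4 + 13² = -4 + 169 = 165)
M = 1684
(M + 1/1327) + K(-30, Q(I(2, -2), 0)) = (1684 + 1/1327) + 165 = 2234669/1327 + 165 = 2453624/1327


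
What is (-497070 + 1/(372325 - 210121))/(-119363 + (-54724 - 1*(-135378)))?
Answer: 80626742279/6278754636 ≈ 12.841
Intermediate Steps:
(-497070 + 1/(372325 - 210121))/(-119363 + (-54724 - 1*(-135378))) = (-497070 + 1/162204)/(-119363 + (-54724 + 135378)) = (-497070 + 1/162204)/(-119363 + 80654) = -80626742279/162204/(-38709) = -80626742279/162204*(-1/38709) = 80626742279/6278754636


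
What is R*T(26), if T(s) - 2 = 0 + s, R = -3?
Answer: -84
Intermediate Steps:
T(s) = 2 + s (T(s) = 2 + (0 + s) = 2 + s)
R*T(26) = -3*(2 + 26) = -3*28 = -84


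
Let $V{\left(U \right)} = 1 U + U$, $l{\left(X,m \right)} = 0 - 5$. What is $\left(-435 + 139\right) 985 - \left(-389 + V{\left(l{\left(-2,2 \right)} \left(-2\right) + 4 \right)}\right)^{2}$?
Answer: $-421881$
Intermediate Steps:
$l{\left(X,m \right)} = -5$ ($l{\left(X,m \right)} = 0 - 5 = -5$)
$V{\left(U \right)} = 2 U$ ($V{\left(U \right)} = U + U = 2 U$)
$\left(-435 + 139\right) 985 - \left(-389 + V{\left(l{\left(-2,2 \right)} \left(-2\right) + 4 \right)}\right)^{2} = \left(-435 + 139\right) 985 - \left(-389 + 2 \left(\left(-5\right) \left(-2\right) + 4\right)\right)^{2} = \left(-296\right) 985 - \left(-389 + 2 \left(10 + 4\right)\right)^{2} = -291560 - \left(-389 + 2 \cdot 14\right)^{2} = -291560 - \left(-389 + 28\right)^{2} = -291560 - \left(-361\right)^{2} = -291560 - 130321 = -421881$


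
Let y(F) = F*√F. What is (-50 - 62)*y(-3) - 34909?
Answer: -34909 + 336*I*√3 ≈ -34909.0 + 581.97*I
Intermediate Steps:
y(F) = F^(3/2)
(-50 - 62)*y(-3) - 34909 = (-50 - 62)*(-3)^(3/2) - 34909 = -(-336)*I*√3 - 34909 = 336*I*√3 - 34909 = -34909 + 336*I*√3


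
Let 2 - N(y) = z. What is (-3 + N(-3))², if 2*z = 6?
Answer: 16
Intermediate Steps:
z = 3 (z = (½)*6 = 3)
N(y) = -1 (N(y) = 2 - 1*3 = 2 - 3 = -1)
(-3 + N(-3))² = (-3 - 1)² = (-4)² = 16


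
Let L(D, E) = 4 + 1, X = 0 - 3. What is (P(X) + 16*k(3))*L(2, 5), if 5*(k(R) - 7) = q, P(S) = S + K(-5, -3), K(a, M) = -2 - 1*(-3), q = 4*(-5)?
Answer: 230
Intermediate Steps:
X = -3
q = -20
L(D, E) = 5
K(a, M) = 1 (K(a, M) = -2 + 3 = 1)
P(S) = 1 + S (P(S) = S + 1 = 1 + S)
k(R) = 3 (k(R) = 7 + (⅕)*(-20) = 7 - 4 = 3)
(P(X) + 16*k(3))*L(2, 5) = ((1 - 3) + 16*3)*5 = (-2 + 48)*5 = 46*5 = 230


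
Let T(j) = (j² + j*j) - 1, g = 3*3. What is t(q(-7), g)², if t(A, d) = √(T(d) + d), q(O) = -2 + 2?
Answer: 170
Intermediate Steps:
g = 9
q(O) = 0
T(j) = -1 + 2*j² (T(j) = (j² + j²) - 1 = 2*j² - 1 = -1 + 2*j²)
t(A, d) = √(-1 + d + 2*d²) (t(A, d) = √((-1 + 2*d²) + d) = √(-1 + d + 2*d²))
t(q(-7), g)² = (√(-1 + 9 + 2*9²))² = (√(-1 + 9 + 2*81))² = (√(-1 + 9 + 162))² = (√170)² = 170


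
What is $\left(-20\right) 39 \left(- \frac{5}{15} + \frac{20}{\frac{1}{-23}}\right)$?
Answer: $359060$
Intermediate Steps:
$\left(-20\right) 39 \left(- \frac{5}{15} + \frac{20}{\frac{1}{-23}}\right) = - 780 \left(\left(-5\right) \frac{1}{15} + \frac{20}{- \frac{1}{23}}\right) = - 780 \left(- \frac{1}{3} + 20 \left(-23\right)\right) = - 780 \left(- \frac{1}{3} - 460\right) = \left(-780\right) \left(- \frac{1381}{3}\right) = 359060$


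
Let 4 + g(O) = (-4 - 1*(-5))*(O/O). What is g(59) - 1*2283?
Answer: -2286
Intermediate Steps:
g(O) = -3 (g(O) = -4 + (-4 - 1*(-5))*(O/O) = -4 + (-4 + 5)*1 = -4 + 1*1 = -4 + 1 = -3)
g(59) - 1*2283 = -3 - 1*2283 = -3 - 2283 = -2286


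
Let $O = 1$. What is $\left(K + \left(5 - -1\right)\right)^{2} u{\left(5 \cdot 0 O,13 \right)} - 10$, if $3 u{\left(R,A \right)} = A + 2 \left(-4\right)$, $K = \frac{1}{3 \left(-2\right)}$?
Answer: $\frac{5045}{108} \approx 46.713$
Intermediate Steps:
$K = - \frac{1}{6}$ ($K = \frac{1}{-6} = - \frac{1}{6} \approx -0.16667$)
$u{\left(R,A \right)} = - \frac{8}{3} + \frac{A}{3}$ ($u{\left(R,A \right)} = \frac{A + 2 \left(-4\right)}{3} = \frac{A - 8}{3} = \frac{-8 + A}{3} = - \frac{8}{3} + \frac{A}{3}$)
$\left(K + \left(5 - -1\right)\right)^{2} u{\left(5 \cdot 0 O,13 \right)} - 10 = \left(- \frac{1}{6} + \left(5 - -1\right)\right)^{2} \left(- \frac{8}{3} + \frac{1}{3} \cdot 13\right) - 10 = \left(- \frac{1}{6} + \left(5 + 1\right)\right)^{2} \left(- \frac{8}{3} + \frac{13}{3}\right) - 10 = \left(- \frac{1}{6} + 6\right)^{2} \cdot \frac{5}{3} - 10 = \left(\frac{35}{6}\right)^{2} \cdot \frac{5}{3} - 10 = \frac{1225}{36} \cdot \frac{5}{3} - 10 = \frac{6125}{108} - 10 = \frac{5045}{108}$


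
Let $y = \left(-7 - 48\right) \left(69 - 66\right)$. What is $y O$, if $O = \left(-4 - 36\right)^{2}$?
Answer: $-264000$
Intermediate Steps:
$y = -165$ ($y = \left(-55\right) 3 = -165$)
$O = 1600$ ($O = \left(-40\right)^{2} = 1600$)
$y O = \left(-165\right) 1600 = -264000$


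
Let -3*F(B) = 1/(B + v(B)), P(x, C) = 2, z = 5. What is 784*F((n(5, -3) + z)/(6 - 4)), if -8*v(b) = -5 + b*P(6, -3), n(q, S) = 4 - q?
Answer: -6272/51 ≈ -122.98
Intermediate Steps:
v(b) = 5/8 - b/4 (v(b) = -(-5 + b*2)/8 = -(-5 + 2*b)/8 = 5/8 - b/4)
F(B) = -1/(3*(5/8 + 3*B/4)) (F(B) = -1/(3*(B + (5/8 - B/4))) = -1/(3*(5/8 + 3*B/4)))
784*F((n(5, -3) + z)/(6 - 4)) = 784*(-8/(15 + 18*(((4 - 1*5) + 5)/(6 - 4)))) = 784*(-8/(15 + 18*(((4 - 5) + 5)/2))) = 784*(-8/(15 + 18*((-1 + 5)*(½)))) = 784*(-8/(15 + 18*(4*(½)))) = 784*(-8/(15 + 18*2)) = 784*(-8/(15 + 36)) = 784*(-8/51) = -6272/51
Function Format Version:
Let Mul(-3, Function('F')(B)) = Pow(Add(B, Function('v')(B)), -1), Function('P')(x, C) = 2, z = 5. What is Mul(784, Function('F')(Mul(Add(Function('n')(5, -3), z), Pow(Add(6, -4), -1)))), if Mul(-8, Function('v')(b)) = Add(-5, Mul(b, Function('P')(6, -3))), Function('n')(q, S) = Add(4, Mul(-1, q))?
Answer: Rational(-6272, 51) ≈ -122.98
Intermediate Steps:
Function('v')(b) = Add(Rational(5, 8), Mul(Rational(-1, 4), b)) (Function('v')(b) = Mul(Rational(-1, 8), Add(-5, Mul(b, 2))) = Mul(Rational(-1, 8), Add(-5, Mul(2, b))) = Add(Rational(5, 8), Mul(Rational(-1, 4), b)))
Function('F')(B) = Mul(Rational(-1, 3), Pow(Add(Rational(5, 8), Mul(Rational(3, 4), B)), -1)) (Function('F')(B) = Mul(Rational(-1, 3), Pow(Add(B, Add(Rational(5, 8), Mul(Rational(-1, 4), B))), -1)) = Mul(Rational(-1, 3), Pow(Add(Rational(5, 8), Mul(Rational(3, 4), B)), -1)))
Mul(784, Function('F')(Mul(Add(Function('n')(5, -3), z), Pow(Add(6, -4), -1)))) = Mul(784, Mul(-8, Pow(Add(15, Mul(18, Mul(Add(Add(4, Mul(-1, 5)), 5), Pow(Add(6, -4), -1)))), -1))) = Mul(784, Mul(-8, Pow(Add(15, Mul(18, Mul(Add(Add(4, -5), 5), Pow(2, -1)))), -1))) = Mul(784, Mul(-8, Pow(Add(15, Mul(18, Mul(Add(-1, 5), Rational(1, 2)))), -1))) = Mul(784, Mul(-8, Pow(Add(15, Mul(18, Mul(4, Rational(1, 2)))), -1))) = Mul(784, Mul(-8, Pow(Add(15, Mul(18, 2)), -1))) = Mul(784, Mul(-8, Pow(Add(15, 36), -1))) = Mul(784, Mul(-8, Pow(51, -1))) = Mul(784, Mul(-8, Rational(1, 51))) = Mul(784, Rational(-8, 51)) = Rational(-6272, 51)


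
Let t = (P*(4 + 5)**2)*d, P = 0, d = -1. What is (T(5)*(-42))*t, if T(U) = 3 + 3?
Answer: 0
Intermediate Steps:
T(U) = 6
t = 0 (t = (0*(4 + 5)**2)*(-1) = (0*9**2)*(-1) = (0*81)*(-1) = 0*(-1) = 0)
(T(5)*(-42))*t = (6*(-42))*0 = -252*0 = 0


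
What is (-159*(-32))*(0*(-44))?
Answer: 0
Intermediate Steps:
(-159*(-32))*(0*(-44)) = 5088*0 = 0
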